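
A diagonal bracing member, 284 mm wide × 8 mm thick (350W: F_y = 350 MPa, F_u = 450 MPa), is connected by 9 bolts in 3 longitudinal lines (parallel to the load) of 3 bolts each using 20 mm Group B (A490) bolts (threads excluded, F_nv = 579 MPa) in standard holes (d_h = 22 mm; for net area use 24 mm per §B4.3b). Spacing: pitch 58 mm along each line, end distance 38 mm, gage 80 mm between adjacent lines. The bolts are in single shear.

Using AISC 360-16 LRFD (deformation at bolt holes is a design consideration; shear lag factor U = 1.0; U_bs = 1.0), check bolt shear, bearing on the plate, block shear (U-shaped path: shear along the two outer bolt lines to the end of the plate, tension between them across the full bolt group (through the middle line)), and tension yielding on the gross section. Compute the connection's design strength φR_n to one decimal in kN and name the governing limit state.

Bolt shear: A_b = π(20)²/4 = 314.16 mm². φR_n = 0.75 × 579 × 314.16 × 9 × 1 = 1227.8 kN.
Bearing (8 mm plate, F_u = 450 MPa): end bolts L_c = 38 − 22/2 = 27, R_n = min(1.2×27×8×450, 2.4×20×8×450) = 116.64 kN/bolt; interior L_c = 58 − 22 = 36, R_n = 155.52 kN/bolt. φR_n = 0.75 × (3×116.64 + 6×155.52) = 962.3 kN.
Block shear: shear path 2×[38+2×58] = 2×154 mm, A_gv = 2464, A_nv = 2×(154 − 2.5×24)×8 = 1504 mm²; tension across gage: (160 − 2×24)×8 = 896 mm². R_n = min(0.6×450×1504, 0.6×350×2464) + 1.0×450×896 = min(406.08, 517.44) + 403.2 = 809.28 kN. φR_n = 0.75 × 809.28 = 607.0 kN.
Tension yield (gross): A_g = 284×8 = 2272 mm². φR_n = 0.90 × 350 × 2272 = 715.7 kN.
Governing: min(1227.8, 962.3, 607.0, 715.7) = 607.0 kN → block shear.

607.0 kN (block shear governs)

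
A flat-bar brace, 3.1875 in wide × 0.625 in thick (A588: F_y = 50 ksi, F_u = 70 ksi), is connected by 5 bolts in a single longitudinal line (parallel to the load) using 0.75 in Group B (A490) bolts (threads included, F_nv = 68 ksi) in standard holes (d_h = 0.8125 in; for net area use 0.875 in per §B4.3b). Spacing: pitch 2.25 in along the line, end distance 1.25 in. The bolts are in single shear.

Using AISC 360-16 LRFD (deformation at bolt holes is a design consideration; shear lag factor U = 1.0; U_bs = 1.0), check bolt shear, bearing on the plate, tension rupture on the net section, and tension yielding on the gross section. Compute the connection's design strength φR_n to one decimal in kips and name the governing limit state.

Bolt shear: A_b = π(0.75)²/4 = 0.44179 in². φR_n = 0.75 × 68 × 0.44179 × 5 × 1 = 112.7 kips.
Bearing (0.625 in plate, F_u = 70 ksi): end bolts L_c = 1.25 − 0.8125/2 = 0.84375, R_n = min(1.2×0.84375×0.625×70, 2.4×0.75×0.625×70) = 44.297 kips/bolt; interior L_c = 2.25 − 0.8125 = 1.4375, R_n = 75.469 kips/bolt. φR_n = 0.75 × (1×44.297 + 4×75.469) = 259.6 kips.
Tension rupture (net): A_n = (3.1875 − 1×0.875)×0.625 = 1.4453 in² (U = 1.0, A_e = A_n). φR_n = 0.75 × 70 × 1.4453 = 75.9 kips.
Tension yield (gross): A_g = 3.1875×0.625 = 1.9922 in². φR_n = 0.90 × 50 × 1.9922 = 89.6 kips.
Governing: min(112.7, 259.6, 75.9, 89.6) = 75.9 kips → net-section rupture.

75.9 kips (net-section rupture governs)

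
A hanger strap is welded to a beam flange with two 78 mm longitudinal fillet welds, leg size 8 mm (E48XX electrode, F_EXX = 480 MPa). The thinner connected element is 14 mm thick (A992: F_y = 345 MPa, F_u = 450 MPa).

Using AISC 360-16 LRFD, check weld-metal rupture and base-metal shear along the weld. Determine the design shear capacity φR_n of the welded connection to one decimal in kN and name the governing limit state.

190.6 kN (weld metal governs)

Weld metal: throat = 0.707×8 = 5.656 mm, L = 2×78 = 156 mm. φR_n = 0.75 × 0.6 × 480 × 5.656 × 156 = 190.6 kN.
Base metal shear (14 mm plate): yield φR_n = 1.0×0.6×345×14×156 = 452.1 kN; rupture φR_n = 0.75×0.6×450×14×156 = 442.3 kN; take 442.3 kN (rupture).
Governing: min(190.6, 442.3) = 190.6 kN → weld metal.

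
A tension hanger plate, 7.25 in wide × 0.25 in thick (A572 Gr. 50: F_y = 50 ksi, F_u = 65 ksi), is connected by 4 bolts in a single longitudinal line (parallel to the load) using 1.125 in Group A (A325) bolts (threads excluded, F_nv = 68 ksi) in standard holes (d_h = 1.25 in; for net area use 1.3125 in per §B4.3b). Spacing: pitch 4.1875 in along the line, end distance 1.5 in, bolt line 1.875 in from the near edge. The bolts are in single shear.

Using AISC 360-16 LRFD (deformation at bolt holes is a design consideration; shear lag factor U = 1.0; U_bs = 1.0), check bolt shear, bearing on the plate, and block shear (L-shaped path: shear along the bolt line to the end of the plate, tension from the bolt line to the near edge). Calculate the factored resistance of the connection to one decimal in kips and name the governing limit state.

Bolt shear: A_b = π(1.125)²/4 = 0.99402 in². φR_n = 0.75 × 68 × 0.99402 × 4 × 1 = 202.8 kips.
Bearing (0.25 in plate, F_u = 65 ksi): end bolts L_c = 1.5 − 1.25/2 = 0.875, R_n = min(1.2×0.875×0.25×65, 2.4×1.125×0.25×65) = 17.063 kips/bolt; interior L_c = 4.1875 − 1.25 = 2.9375, R_n = 43.875 kips/bolt. φR_n = 0.75 × (1×17.063 + 3×43.875) = 111.5 kips.
Block shear: shear path 1×[1.5+3×4.1875] = 1×14.0625 in, A_gv = 3.5156, A_nv = 1×(14.0625 − 3.5×1.3125)×0.25 = 2.3672 in²; tension to near edge: (1.875 − 0.5×1.3125)×0.25 = 0.30469 in². R_n = min(0.6×65×2.3672, 0.6×50×3.5156) + 1.0×65×0.30469 = min(92.321, 105.47) + 19.805 = 112.13 kips. φR_n = 0.75 × 112.13 = 84.1 kips.
Governing: min(202.8, 111.5, 84.1) = 84.1 kips → block shear.

84.1 kips (block shear governs)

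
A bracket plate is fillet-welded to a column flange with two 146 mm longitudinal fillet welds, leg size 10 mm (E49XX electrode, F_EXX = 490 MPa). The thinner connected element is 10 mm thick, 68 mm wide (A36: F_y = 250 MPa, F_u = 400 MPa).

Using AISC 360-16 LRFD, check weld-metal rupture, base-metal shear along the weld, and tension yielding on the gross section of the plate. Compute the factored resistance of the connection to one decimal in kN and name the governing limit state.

Weld metal: throat = 0.707×10 = 7.07 mm, L = 2×146 = 292 mm. φR_n = 0.75 × 0.6 × 490 × 7.07 × 292 = 455.2 kN.
Base metal shear (10 mm plate): yield φR_n = 1.0×0.6×250×10×292 = 438.0 kN; rupture φR_n = 0.75×0.6×400×10×292 = 525.6 kN; take 438.0 kN (yield).
Tension yield (gross): A_g = 68×10 = 680 mm². φR_n = 0.90 × 250 × 680 = 153.0 kN.
Governing: min(455.2, 438.0, 153.0) = 153.0 kN → gross-section yield.

153.0 kN (gross-section yield governs)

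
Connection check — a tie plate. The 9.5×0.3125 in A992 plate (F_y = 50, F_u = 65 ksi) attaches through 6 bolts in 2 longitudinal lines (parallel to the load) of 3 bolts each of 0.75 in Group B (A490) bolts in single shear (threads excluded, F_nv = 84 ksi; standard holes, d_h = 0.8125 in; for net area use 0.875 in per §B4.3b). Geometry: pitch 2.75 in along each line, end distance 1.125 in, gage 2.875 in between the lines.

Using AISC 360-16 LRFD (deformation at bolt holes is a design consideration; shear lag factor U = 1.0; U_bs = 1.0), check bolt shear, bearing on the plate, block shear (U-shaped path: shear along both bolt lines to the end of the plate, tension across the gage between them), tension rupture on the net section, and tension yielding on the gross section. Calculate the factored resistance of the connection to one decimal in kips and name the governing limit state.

Bolt shear: A_b = π(0.75)²/4 = 0.44179 in². φR_n = 0.75 × 84 × 0.44179 × 6 × 1 = 167.0 kips.
Bearing (0.3125 in plate, F_u = 65 ksi): end bolts L_c = 1.125 − 0.8125/2 = 0.71875, R_n = min(1.2×0.71875×0.3125×65, 2.4×0.75×0.3125×65) = 17.52 kips/bolt; interior L_c = 2.75 − 0.8125 = 1.9375, R_n = 36.563 kips/bolt. φR_n = 0.75 × (2×17.52 + 4×36.563) = 136.0 kips.
Block shear: shear path 2×[1.125+2×2.75] = 2×6.625 in, A_gv = 4.1406, A_nv = 2×(6.625 − 2.5×0.875)×0.3125 = 2.7734 in²; tension across gage: (2.875 − 1×0.875)×0.3125 = 0.625 in². R_n = min(0.6×65×2.7734, 0.6×50×4.1406) + 1.0×65×0.625 = min(108.16, 124.22) + 40.625 = 148.79 kips. φR_n = 0.75 × 148.79 = 111.6 kips.
Tension rupture (net): A_n = (9.5 − 2×0.875)×0.3125 = 2.4219 in² (U = 1.0, A_e = A_n). φR_n = 0.75 × 65 × 2.4219 = 118.1 kips.
Tension yield (gross): A_g = 9.5×0.3125 = 2.9688 in². φR_n = 0.90 × 50 × 2.9688 = 133.6 kips.
Governing: min(167.0, 136.0, 111.6, 118.1, 133.6) = 111.6 kips → block shear.

111.6 kips (block shear governs)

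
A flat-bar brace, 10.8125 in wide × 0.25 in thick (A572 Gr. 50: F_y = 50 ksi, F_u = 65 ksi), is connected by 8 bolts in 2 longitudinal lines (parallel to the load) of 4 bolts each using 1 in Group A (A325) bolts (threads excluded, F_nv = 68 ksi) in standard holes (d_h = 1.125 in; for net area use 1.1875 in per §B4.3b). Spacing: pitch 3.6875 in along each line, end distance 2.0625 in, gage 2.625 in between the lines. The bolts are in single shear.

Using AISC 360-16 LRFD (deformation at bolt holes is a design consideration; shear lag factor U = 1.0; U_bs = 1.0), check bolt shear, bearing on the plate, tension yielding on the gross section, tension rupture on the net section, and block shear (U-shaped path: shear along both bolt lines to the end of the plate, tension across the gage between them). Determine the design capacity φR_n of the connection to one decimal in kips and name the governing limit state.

Bolt shear: A_b = π(1)²/4 = 0.7854 in². φR_n = 0.75 × 68 × 0.7854 × 8 × 1 = 320.4 kips.
Bearing (0.25 in plate, F_u = 65 ksi): end bolts L_c = 2.0625 − 1.125/2 = 1.5, R_n = min(1.2×1.5×0.25×65, 2.4×1×0.25×65) = 29.25 kips/bolt; interior L_c = 3.6875 − 1.125 = 2.5625, R_n = 39 kips/bolt. φR_n = 0.75 × (2×29.25 + 6×39) = 219.4 kips.
Tension yield (gross): A_g = 10.8125×0.25 = 2.7031 in². φR_n = 0.90 × 50 × 2.7031 = 121.6 kips.
Tension rupture (net): A_n = (10.8125 − 2×1.1875)×0.25 = 2.1094 in² (U = 1.0, A_e = A_n). φR_n = 0.75 × 65 × 2.1094 = 102.8 kips.
Block shear: shear path 2×[2.0625+3×3.6875] = 2×13.125 in, A_gv = 6.5625, A_nv = 2×(13.125 − 3.5×1.1875)×0.25 = 4.4844 in²; tension across gage: (2.625 − 1×1.1875)×0.25 = 0.35938 in². R_n = min(0.6×65×4.4844, 0.6×50×6.5625) + 1.0×65×0.35938 = min(174.89, 196.88) + 23.36 = 198.25 kips. φR_n = 0.75 × 198.25 = 148.7 kips.
Governing: min(320.4, 219.4, 121.6, 102.8, 148.7) = 102.8 kips → net-section rupture.

102.8 kips (net-section rupture governs)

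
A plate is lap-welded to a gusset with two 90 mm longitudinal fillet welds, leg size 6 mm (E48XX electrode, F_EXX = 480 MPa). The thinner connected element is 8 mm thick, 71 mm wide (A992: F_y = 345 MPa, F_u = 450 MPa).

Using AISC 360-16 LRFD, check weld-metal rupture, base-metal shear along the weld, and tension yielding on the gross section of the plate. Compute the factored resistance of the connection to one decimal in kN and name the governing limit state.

Weld metal: throat = 0.707×6 = 4.242 mm, L = 2×90 = 180 mm. φR_n = 0.75 × 0.6 × 480 × 4.242 × 180 = 164.9 kN.
Base metal shear (8 mm plate): yield φR_n = 1.0×0.6×345×8×180 = 298.1 kN; rupture φR_n = 0.75×0.6×450×8×180 = 291.6 kN; take 291.6 kN (rupture).
Tension yield (gross): A_g = 71×8 = 568 mm². φR_n = 0.90 × 345 × 568 = 176.4 kN.
Governing: min(164.9, 291.6, 176.4) = 164.9 kN → weld metal.

164.9 kN (weld metal governs)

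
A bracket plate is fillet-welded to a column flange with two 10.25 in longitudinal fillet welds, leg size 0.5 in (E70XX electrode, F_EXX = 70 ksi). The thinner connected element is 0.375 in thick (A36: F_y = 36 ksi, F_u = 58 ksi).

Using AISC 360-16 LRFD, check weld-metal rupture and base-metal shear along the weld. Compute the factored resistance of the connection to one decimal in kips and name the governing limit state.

166.1 kips (base-metal shear governs)

Weld metal: throat = 0.707×0.5 = 0.3535 in, L = 2×10.25 = 20.5 in. φR_n = 0.75 × 0.6 × 70 × 0.3535 × 20.5 = 228.3 kips.
Base metal shear (0.375 in plate): yield φR_n = 1.0×0.6×36×0.375×20.5 = 166.1 kips; rupture φR_n = 0.75×0.6×58×0.375×20.5 = 200.6 kips; take 166.1 kips (yield).
Governing: min(228.3, 166.1) = 166.1 kips → base-metal shear.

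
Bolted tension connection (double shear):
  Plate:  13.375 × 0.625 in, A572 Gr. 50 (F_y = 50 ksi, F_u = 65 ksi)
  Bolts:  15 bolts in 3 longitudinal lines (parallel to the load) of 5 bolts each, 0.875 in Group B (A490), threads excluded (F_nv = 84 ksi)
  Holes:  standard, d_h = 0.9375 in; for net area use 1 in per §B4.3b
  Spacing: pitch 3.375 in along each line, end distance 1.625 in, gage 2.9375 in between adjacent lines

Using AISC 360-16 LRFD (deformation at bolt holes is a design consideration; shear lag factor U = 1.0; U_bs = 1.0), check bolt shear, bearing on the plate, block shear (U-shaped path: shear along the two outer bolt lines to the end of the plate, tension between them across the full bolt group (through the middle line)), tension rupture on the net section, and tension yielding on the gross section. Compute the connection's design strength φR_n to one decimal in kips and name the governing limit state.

316.1 kips (net-section rupture governs)

Bolt shear: A_b = π(0.875)²/4 = 0.60132 in². φR_n = 0.75 × 84 × 0.60132 × 15 × 2 = 1136.5 kips.
Bearing (0.625 in plate, F_u = 65 ksi): end bolts L_c = 1.625 − 0.9375/2 = 1.15625, R_n = min(1.2×1.15625×0.625×65, 2.4×0.875×0.625×65) = 56.367 kips/bolt; interior L_c = 3.375 − 0.9375 = 2.4375, R_n = 85.313 kips/bolt. φR_n = 0.75 × (3×56.367 + 12×85.313) = 894.6 kips.
Block shear: shear path 2×[1.625+4×3.375] = 2×15.125 in, A_gv = 18.906, A_nv = 2×(15.125 − 4.5×1)×0.625 = 13.281 in²; tension across gage: (5.875 − 2×1)×0.625 = 2.4219 in². R_n = min(0.6×65×13.281, 0.6×50×18.906) + 1.0×65×2.4219 = min(517.96, 567.18) + 157.42 = 675.38 kips. φR_n = 0.75 × 675.38 = 506.5 kips.
Tension rupture (net): A_n = (13.375 − 3×1)×0.625 = 6.4844 in² (U = 1.0, A_e = A_n). φR_n = 0.75 × 65 × 6.4844 = 316.1 kips.
Tension yield (gross): A_g = 13.375×0.625 = 8.3594 in². φR_n = 0.90 × 50 × 8.3594 = 376.2 kips.
Governing: min(1136.5, 894.6, 506.5, 316.1, 376.2) = 316.1 kips → net-section rupture.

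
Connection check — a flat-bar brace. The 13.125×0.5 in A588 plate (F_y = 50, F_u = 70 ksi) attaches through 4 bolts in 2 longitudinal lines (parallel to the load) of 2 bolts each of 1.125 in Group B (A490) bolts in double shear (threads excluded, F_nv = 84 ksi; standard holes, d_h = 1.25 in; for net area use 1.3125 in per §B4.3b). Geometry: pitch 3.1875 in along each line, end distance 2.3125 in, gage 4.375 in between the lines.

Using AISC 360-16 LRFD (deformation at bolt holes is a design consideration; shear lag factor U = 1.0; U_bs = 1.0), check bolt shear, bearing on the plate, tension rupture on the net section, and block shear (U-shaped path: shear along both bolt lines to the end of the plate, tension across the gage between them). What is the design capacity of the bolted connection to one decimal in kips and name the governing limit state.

Bolt shear: A_b = π(1.125)²/4 = 0.99402 in². φR_n = 0.75 × 84 × 0.99402 × 4 × 2 = 501.0 kips.
Bearing (0.5 in plate, F_u = 70 ksi): end bolts L_c = 2.3125 − 1.25/2 = 1.6875, R_n = min(1.2×1.6875×0.5×70, 2.4×1.125×0.5×70) = 70.875 kips/bolt; interior L_c = 3.1875 − 1.25 = 1.9375, R_n = 81.375 kips/bolt. φR_n = 0.75 × (2×70.875 + 2×81.375) = 228.4 kips.
Tension rupture (net): A_n = (13.125 − 2×1.3125)×0.5 = 5.25 in² (U = 1.0, A_e = A_n). φR_n = 0.75 × 70 × 5.25 = 275.6 kips.
Block shear: shear path 2×[2.3125+1×3.1875] = 2×5.5 in, A_gv = 5.5, A_nv = 2×(5.5 − 1.5×1.3125)×0.5 = 3.5313 in²; tension across gage: (4.375 − 1×1.3125)×0.5 = 1.5313 in². R_n = min(0.6×70×3.5313, 0.6×50×5.5) + 1.0×70×1.5313 = min(148.31, 165) + 107.19 = 255.5 kips. φR_n = 0.75 × 255.5 = 191.6 kips.
Governing: min(501.0, 228.4, 275.6, 191.6) = 191.6 kips → block shear.

191.6 kips (block shear governs)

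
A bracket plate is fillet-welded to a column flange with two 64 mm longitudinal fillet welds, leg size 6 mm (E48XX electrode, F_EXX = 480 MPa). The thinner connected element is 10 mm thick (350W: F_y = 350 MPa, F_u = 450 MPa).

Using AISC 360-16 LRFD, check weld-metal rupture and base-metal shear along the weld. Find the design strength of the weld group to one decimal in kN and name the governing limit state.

Weld metal: throat = 0.707×6 = 4.242 mm, L = 2×64 = 128 mm. φR_n = 0.75 × 0.6 × 480 × 4.242 × 128 = 117.3 kN.
Base metal shear (10 mm plate): yield φR_n = 1.0×0.6×350×10×128 = 268.8 kN; rupture φR_n = 0.75×0.6×450×10×128 = 259.2 kN; take 259.2 kN (rupture).
Governing: min(117.3, 259.2) = 117.3 kN → weld metal.

117.3 kN (weld metal governs)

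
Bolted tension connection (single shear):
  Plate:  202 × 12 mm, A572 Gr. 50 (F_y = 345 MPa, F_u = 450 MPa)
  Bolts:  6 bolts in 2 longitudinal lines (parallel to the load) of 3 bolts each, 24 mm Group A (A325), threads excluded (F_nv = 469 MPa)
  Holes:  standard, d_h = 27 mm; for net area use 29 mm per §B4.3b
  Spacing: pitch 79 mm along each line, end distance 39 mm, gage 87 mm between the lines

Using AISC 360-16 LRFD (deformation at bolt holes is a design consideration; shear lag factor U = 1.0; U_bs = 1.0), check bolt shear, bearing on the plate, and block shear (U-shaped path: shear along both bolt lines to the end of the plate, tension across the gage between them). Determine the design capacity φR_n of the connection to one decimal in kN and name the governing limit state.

Bolt shear: A_b = π(24)²/4 = 452.39 mm². φR_n = 0.75 × 469 × 452.39 × 6 × 1 = 954.8 kN.
Bearing (12 mm plate, F_u = 450 MPa): end bolts L_c = 39 − 27/2 = 25.5, R_n = min(1.2×25.5×12×450, 2.4×24×12×450) = 165.24 kN/bolt; interior L_c = 79 − 27 = 52, R_n = 311.04 kN/bolt. φR_n = 0.75 × (2×165.24 + 4×311.04) = 1181.0 kN.
Block shear: shear path 2×[39+2×79] = 2×197 mm, A_gv = 4728, A_nv = 2×(197 − 2.5×29)×12 = 2988 mm²; tension across gage: (87 − 1×29)×12 = 696 mm². R_n = min(0.6×450×2988, 0.6×345×4728) + 1.0×450×696 = min(806.76, 978.7) + 313.2 = 1120 kN. φR_n = 0.75 × 1120 = 840.0 kN.
Governing: min(954.8, 1181.0, 840.0) = 840.0 kN → block shear.

840.0 kN (block shear governs)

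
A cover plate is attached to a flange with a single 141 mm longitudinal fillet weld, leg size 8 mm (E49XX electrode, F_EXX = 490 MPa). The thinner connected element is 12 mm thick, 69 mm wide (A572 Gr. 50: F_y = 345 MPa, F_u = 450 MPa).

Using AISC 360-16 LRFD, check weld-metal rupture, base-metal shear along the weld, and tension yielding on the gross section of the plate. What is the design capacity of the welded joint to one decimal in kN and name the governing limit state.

Weld metal: throat = 0.707×8 = 5.656 mm, L = 141 mm. φR_n = 0.75 × 0.6 × 490 × 5.656 × 141 = 175.8 kN.
Base metal shear (12 mm plate): yield φR_n = 1.0×0.6×345×12×141 = 350.2 kN; rupture φR_n = 0.75×0.6×450×12×141 = 342.6 kN; take 342.6 kN (rupture).
Tension yield (gross): A_g = 69×12 = 828 mm². φR_n = 0.90 × 345 × 828 = 257.1 kN.
Governing: min(175.8, 342.6, 257.1) = 175.8 kN → weld metal.

175.8 kN (weld metal governs)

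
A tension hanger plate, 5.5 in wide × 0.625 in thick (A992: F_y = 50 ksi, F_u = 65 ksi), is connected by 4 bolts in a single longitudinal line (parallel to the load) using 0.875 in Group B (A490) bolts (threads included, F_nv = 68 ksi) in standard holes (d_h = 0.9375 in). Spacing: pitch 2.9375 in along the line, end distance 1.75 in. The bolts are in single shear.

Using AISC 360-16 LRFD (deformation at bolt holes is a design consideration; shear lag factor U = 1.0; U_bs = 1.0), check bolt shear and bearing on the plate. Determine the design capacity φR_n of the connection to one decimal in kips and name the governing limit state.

Bolt shear: A_b = π(0.875)²/4 = 0.60132 in². φR_n = 0.75 × 68 × 0.60132 × 4 × 1 = 122.7 kips.
Bearing (0.625 in plate, F_u = 65 ksi): end bolts L_c = 1.75 − 0.9375/2 = 1.28125, R_n = min(1.2×1.28125×0.625×65, 2.4×0.875×0.625×65) = 62.461 kips/bolt; interior L_c = 2.9375 − 0.9375 = 2, R_n = 85.313 kips/bolt. φR_n = 0.75 × (1×62.461 + 3×85.313) = 238.8 kips.
Governing: min(122.7, 238.8) = 122.7 kips → bolt shear.

122.7 kips (bolt shear governs)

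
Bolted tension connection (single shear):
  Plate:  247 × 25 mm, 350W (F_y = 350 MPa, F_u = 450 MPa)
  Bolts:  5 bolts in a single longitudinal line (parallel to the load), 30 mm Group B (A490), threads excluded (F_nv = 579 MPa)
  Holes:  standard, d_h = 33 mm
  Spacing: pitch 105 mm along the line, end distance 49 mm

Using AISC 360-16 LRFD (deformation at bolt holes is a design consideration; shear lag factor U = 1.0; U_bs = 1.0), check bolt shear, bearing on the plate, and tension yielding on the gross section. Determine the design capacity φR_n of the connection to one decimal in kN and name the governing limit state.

Bolt shear: A_b = π(30)²/4 = 706.86 mm². φR_n = 0.75 × 579 × 706.86 × 5 × 1 = 1534.8 kN.
Bearing (25 mm plate, F_u = 450 MPa): end bolts L_c = 49 − 33/2 = 32.5, R_n = min(1.2×32.5×25×450, 2.4×30×25×450) = 438.75 kN/bolt; interior L_c = 105 − 33 = 72, R_n = 810 kN/bolt. φR_n = 0.75 × (1×438.75 + 4×810) = 2759.1 kN.
Tension yield (gross): A_g = 247×25 = 6175 mm². φR_n = 0.90 × 350 × 6175 = 1945.1 kN.
Governing: min(1534.8, 2759.1, 1945.1) = 1534.8 kN → bolt shear.

1534.8 kN (bolt shear governs)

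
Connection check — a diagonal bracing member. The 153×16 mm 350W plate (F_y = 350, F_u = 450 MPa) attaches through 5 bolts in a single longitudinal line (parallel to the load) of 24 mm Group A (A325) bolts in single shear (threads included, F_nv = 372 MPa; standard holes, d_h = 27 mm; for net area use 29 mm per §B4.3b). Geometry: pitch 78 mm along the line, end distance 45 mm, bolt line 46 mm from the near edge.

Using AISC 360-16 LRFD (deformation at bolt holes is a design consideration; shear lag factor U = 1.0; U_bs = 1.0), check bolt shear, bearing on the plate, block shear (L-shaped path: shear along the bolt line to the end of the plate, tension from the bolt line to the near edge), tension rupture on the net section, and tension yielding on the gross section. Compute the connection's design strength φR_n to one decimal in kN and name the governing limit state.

631.1 kN (bolt shear governs)

Bolt shear: A_b = π(24)²/4 = 452.39 mm². φR_n = 0.75 × 372 × 452.39 × 5 × 1 = 631.1 kN.
Bearing (16 mm plate, F_u = 450 MPa): end bolts L_c = 45 − 27/2 = 31.5, R_n = min(1.2×31.5×16×450, 2.4×24×16×450) = 272.16 kN/bolt; interior L_c = 78 − 27 = 51, R_n = 414.72 kN/bolt. φR_n = 0.75 × (1×272.16 + 4×414.72) = 1448.3 kN.
Block shear: shear path 1×[45+4×78] = 1×357 mm, A_gv = 5712, A_nv = 1×(357 − 4.5×29)×16 = 3624 mm²; tension to near edge: (46 − 0.5×29)×16 = 504 mm². R_n = min(0.6×450×3624, 0.6×350×5712) + 1.0×450×504 = min(978.48, 1199.5) + 226.8 = 1205.3 kN. φR_n = 0.75 × 1205.3 = 904.0 kN.
Tension rupture (net): A_n = (153 − 1×29)×16 = 1984 mm² (U = 1.0, A_e = A_n). φR_n = 0.75 × 450 × 1984 = 669.6 kN.
Tension yield (gross): A_g = 153×16 = 2448 mm². φR_n = 0.90 × 350 × 2448 = 771.1 kN.
Governing: min(631.1, 1448.3, 904.0, 669.6, 771.1) = 631.1 kN → bolt shear.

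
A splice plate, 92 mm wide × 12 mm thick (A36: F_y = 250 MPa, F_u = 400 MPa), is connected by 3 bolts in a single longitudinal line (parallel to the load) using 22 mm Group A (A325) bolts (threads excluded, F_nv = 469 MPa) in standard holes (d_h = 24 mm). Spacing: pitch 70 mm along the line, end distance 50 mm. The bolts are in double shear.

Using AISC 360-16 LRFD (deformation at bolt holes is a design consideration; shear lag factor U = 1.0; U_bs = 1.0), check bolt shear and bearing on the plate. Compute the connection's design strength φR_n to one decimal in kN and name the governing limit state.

Bolt shear: A_b = π(22)²/4 = 380.13 mm². φR_n = 0.75 × 469 × 380.13 × 3 × 2 = 802.3 kN.
Bearing (12 mm plate, F_u = 400 MPa): end bolts L_c = 50 − 24/2 = 38, R_n = min(1.2×38×12×400, 2.4×22×12×400) = 218.88 kN/bolt; interior L_c = 70 − 24 = 46, R_n = 253.44 kN/bolt. φR_n = 0.75 × (1×218.88 + 2×253.44) = 544.3 kN.
Governing: min(802.3, 544.3) = 544.3 kN → bearing.

544.3 kN (bearing governs)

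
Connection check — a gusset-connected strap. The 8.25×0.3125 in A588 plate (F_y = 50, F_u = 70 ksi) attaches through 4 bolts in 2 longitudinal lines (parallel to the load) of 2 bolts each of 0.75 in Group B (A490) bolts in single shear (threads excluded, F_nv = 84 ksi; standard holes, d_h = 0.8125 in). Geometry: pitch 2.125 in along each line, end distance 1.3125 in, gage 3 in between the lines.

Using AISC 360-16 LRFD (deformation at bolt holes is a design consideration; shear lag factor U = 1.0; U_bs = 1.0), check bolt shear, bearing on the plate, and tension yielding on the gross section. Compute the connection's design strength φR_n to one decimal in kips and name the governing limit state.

Bolt shear: A_b = π(0.75)²/4 = 0.44179 in². φR_n = 0.75 × 84 × 0.44179 × 4 × 1 = 111.3 kips.
Bearing (0.3125 in plate, F_u = 70 ksi): end bolts L_c = 1.3125 − 0.8125/2 = 0.90625, R_n = min(1.2×0.90625×0.3125×70, 2.4×0.75×0.3125×70) = 23.789 kips/bolt; interior L_c = 2.125 − 0.8125 = 1.3125, R_n = 34.453 kips/bolt. φR_n = 0.75 × (2×23.789 + 2×34.453) = 87.4 kips.
Tension yield (gross): A_g = 8.25×0.3125 = 2.5781 in². φR_n = 0.90 × 50 × 2.5781 = 116.0 kips.
Governing: min(111.3, 87.4, 116.0) = 87.4 kips → bearing.

87.4 kips (bearing governs)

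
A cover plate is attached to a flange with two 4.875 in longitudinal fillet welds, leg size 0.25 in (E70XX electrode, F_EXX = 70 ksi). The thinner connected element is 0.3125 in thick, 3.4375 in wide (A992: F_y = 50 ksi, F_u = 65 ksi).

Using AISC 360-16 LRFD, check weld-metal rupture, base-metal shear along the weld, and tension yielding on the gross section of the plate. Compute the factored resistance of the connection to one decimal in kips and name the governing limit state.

48.3 kips (gross-section yield governs)

Weld metal: throat = 0.707×0.25 = 0.17675 in, L = 2×4.875 = 9.75 in. φR_n = 0.75 × 0.6 × 70 × 0.17675 × 9.75 = 54.3 kips.
Base metal shear (0.3125 in plate): yield φR_n = 1.0×0.6×50×0.3125×9.75 = 91.4 kips; rupture φR_n = 0.75×0.6×65×0.3125×9.75 = 89.1 kips; take 89.1 kips (rupture).
Tension yield (gross): A_g = 3.4375×0.3125 = 1.0742 in². φR_n = 0.90 × 50 × 1.0742 = 48.3 kips.
Governing: min(54.3, 89.1, 48.3) = 48.3 kips → gross-section yield.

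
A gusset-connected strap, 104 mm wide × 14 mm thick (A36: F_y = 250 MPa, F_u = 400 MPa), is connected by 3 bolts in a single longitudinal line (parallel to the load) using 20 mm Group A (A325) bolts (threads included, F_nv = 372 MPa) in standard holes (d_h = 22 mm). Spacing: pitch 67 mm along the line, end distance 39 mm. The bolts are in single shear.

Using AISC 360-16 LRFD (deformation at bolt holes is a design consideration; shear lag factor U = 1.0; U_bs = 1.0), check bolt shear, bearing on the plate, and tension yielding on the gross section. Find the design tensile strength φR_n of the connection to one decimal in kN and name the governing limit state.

Bolt shear: A_b = π(20)²/4 = 314.16 mm². φR_n = 0.75 × 372 × 314.16 × 3 × 1 = 263.0 kN.
Bearing (14 mm plate, F_u = 400 MPa): end bolts L_c = 39 − 22/2 = 28, R_n = min(1.2×28×14×400, 2.4×20×14×400) = 188.16 kN/bolt; interior L_c = 67 − 22 = 45, R_n = 268.8 kN/bolt. φR_n = 0.75 × (1×188.16 + 2×268.8) = 544.3 kN.
Tension yield (gross): A_g = 104×14 = 1456 mm². φR_n = 0.90 × 250 × 1456 = 327.6 kN.
Governing: min(263.0, 544.3, 327.6) = 263.0 kN → bolt shear.

263.0 kN (bolt shear governs)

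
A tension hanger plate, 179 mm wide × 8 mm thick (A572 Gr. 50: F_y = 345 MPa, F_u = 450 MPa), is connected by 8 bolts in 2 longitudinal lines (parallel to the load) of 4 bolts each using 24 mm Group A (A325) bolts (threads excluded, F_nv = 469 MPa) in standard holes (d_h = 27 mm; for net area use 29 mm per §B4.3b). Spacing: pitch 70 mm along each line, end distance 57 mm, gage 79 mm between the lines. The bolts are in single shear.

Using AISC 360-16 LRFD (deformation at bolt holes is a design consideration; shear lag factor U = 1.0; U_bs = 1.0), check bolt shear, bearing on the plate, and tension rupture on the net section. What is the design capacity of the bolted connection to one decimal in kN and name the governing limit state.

Bolt shear: A_b = π(24)²/4 = 452.39 mm². φR_n = 0.75 × 469 × 452.39 × 8 × 1 = 1273.0 kN.
Bearing (8 mm plate, F_u = 450 MPa): end bolts L_c = 57 − 27/2 = 43.5, R_n = min(1.2×43.5×8×450, 2.4×24×8×450) = 187.92 kN/bolt; interior L_c = 70 − 27 = 43, R_n = 185.76 kN/bolt. φR_n = 0.75 × (2×187.92 + 6×185.76) = 1117.8 kN.
Tension rupture (net): A_n = (179 − 2×29)×8 = 968 mm² (U = 1.0, A_e = A_n). φR_n = 0.75 × 450 × 968 = 326.7 kN.
Governing: min(1273.0, 1117.8, 326.7) = 326.7 kN → net-section rupture.

326.7 kN (net-section rupture governs)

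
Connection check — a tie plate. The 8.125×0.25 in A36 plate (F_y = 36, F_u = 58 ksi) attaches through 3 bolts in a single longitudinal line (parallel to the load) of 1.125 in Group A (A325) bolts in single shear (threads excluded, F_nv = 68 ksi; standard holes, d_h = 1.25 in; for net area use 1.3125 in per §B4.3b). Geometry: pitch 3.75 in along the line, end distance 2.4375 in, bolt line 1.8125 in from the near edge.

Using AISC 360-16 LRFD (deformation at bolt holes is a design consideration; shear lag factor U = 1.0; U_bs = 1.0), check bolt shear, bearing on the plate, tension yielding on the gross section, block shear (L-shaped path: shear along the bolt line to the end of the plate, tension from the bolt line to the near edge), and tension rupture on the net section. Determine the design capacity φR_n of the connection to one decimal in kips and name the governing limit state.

52.8 kips (block shear governs)

Bolt shear: A_b = π(1.125)²/4 = 0.99402 in². φR_n = 0.75 × 68 × 0.99402 × 3 × 1 = 152.1 kips.
Bearing (0.25 in plate, F_u = 58 ksi): end bolts L_c = 2.4375 − 1.25/2 = 1.8125, R_n = min(1.2×1.8125×0.25×58, 2.4×1.125×0.25×58) = 31.538 kips/bolt; interior L_c = 3.75 − 1.25 = 2.5, R_n = 39.15 kips/bolt. φR_n = 0.75 × (1×31.538 + 2×39.15) = 82.4 kips.
Tension yield (gross): A_g = 8.125×0.25 = 2.0313 in². φR_n = 0.90 × 36 × 2.0313 = 65.8 kips.
Block shear: shear path 1×[2.4375+2×3.75] = 1×9.9375 in, A_gv = 2.4844, A_nv = 1×(9.9375 − 2.5×1.3125)×0.25 = 1.6641 in²; tension to near edge: (1.8125 − 0.5×1.3125)×0.25 = 0.28906 in². R_n = min(0.6×58×1.6641, 0.6×36×2.4844) + 1.0×58×0.28906 = min(57.911, 53.663) + 16.765 = 70.428 kips. φR_n = 0.75 × 70.428 = 52.8 kips.
Tension rupture (net): A_n = (8.125 − 1×1.3125)×0.25 = 1.7031 in² (U = 1.0, A_e = A_n). φR_n = 0.75 × 58 × 1.7031 = 74.1 kips.
Governing: min(152.1, 82.4, 65.8, 52.8, 74.1) = 52.8 kips → block shear.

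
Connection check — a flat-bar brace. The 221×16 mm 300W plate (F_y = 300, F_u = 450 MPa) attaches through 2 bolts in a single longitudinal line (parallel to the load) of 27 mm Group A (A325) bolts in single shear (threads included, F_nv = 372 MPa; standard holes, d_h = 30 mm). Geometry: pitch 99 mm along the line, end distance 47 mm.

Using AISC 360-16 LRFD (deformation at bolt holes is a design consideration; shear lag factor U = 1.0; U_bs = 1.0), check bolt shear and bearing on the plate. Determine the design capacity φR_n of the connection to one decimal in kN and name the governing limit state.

319.5 kN (bolt shear governs)

Bolt shear: A_b = π(27)²/4 = 572.56 mm². φR_n = 0.75 × 372 × 572.56 × 2 × 1 = 319.5 kN.
Bearing (16 mm plate, F_u = 450 MPa): end bolts L_c = 47 − 30/2 = 32, R_n = min(1.2×32×16×450, 2.4×27×16×450) = 276.48 kN/bolt; interior L_c = 99 − 30 = 69, R_n = 466.56 kN/bolt. φR_n = 0.75 × (1×276.48 + 1×466.56) = 557.3 kN.
Governing: min(319.5, 557.3) = 319.5 kN → bolt shear.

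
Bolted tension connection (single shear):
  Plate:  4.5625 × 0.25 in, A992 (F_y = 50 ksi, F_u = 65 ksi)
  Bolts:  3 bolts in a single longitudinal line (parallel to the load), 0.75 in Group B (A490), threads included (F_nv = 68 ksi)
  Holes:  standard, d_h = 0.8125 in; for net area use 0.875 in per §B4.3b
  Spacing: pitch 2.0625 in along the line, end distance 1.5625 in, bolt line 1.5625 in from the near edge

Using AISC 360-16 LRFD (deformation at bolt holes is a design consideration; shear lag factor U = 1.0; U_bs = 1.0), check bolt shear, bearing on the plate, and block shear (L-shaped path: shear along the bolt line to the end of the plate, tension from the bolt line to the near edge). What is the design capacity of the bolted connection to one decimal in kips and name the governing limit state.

39.3 kips (block shear governs)

Bolt shear: A_b = π(0.75)²/4 = 0.44179 in². φR_n = 0.75 × 68 × 0.44179 × 3 × 1 = 67.6 kips.
Bearing (0.25 in plate, F_u = 65 ksi): end bolts L_c = 1.5625 − 0.8125/2 = 1.15625, R_n = min(1.2×1.15625×0.25×65, 2.4×0.75×0.25×65) = 22.547 kips/bolt; interior L_c = 2.0625 − 0.8125 = 1.25, R_n = 24.375 kips/bolt. φR_n = 0.75 × (1×22.547 + 2×24.375) = 53.5 kips.
Block shear: shear path 1×[1.5625+2×2.0625] = 1×5.6875 in, A_gv = 1.4219, A_nv = 1×(5.6875 − 2.5×0.875)×0.25 = 0.875 in²; tension to near edge: (1.5625 − 0.5×0.875)×0.25 = 0.28125 in². R_n = min(0.6×65×0.875, 0.6×50×1.4219) + 1.0×65×0.28125 = min(34.125, 42.657) + 18.281 = 52.406 kips. φR_n = 0.75 × 52.406 = 39.3 kips.
Governing: min(67.6, 53.5, 39.3) = 39.3 kips → block shear.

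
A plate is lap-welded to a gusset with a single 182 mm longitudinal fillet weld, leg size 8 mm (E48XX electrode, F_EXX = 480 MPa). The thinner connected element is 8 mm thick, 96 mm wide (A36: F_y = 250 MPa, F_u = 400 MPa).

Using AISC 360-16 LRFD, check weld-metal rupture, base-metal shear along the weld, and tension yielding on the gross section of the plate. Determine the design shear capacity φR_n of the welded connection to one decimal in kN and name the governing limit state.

Weld metal: throat = 0.707×8 = 5.656 mm, L = 182 mm. φR_n = 0.75 × 0.6 × 480 × 5.656 × 182 = 222.3 kN.
Base metal shear (8 mm plate): yield φR_n = 1.0×0.6×250×8×182 = 218.4 kN; rupture φR_n = 0.75×0.6×400×8×182 = 262.1 kN; take 218.4 kN (yield).
Tension yield (gross): A_g = 96×8 = 768 mm². φR_n = 0.90 × 250 × 768 = 172.8 kN.
Governing: min(222.3, 218.4, 172.8) = 172.8 kN → gross-section yield.

172.8 kN (gross-section yield governs)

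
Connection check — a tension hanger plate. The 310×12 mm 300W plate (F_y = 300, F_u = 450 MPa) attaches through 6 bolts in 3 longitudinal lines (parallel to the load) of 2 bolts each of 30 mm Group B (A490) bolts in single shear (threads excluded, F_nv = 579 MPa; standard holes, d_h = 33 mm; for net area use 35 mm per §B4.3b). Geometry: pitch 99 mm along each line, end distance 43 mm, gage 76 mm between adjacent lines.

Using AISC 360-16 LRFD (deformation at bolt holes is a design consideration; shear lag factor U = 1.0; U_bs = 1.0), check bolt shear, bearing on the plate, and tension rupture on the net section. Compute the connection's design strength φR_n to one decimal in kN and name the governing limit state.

Bolt shear: A_b = π(30)²/4 = 706.86 mm². φR_n = 0.75 × 579 × 706.86 × 6 × 1 = 1841.7 kN.
Bearing (12 mm plate, F_u = 450 MPa): end bolts L_c = 43 − 33/2 = 26.5, R_n = min(1.2×26.5×12×450, 2.4×30×12×450) = 171.72 kN/bolt; interior L_c = 99 − 33 = 66, R_n = 388.8 kN/bolt. φR_n = 0.75 × (3×171.72 + 3×388.8) = 1261.2 kN.
Tension rupture (net): A_n = (310 − 3×35)×12 = 2460 mm² (U = 1.0, A_e = A_n). φR_n = 0.75 × 450 × 2460 = 830.3 kN.
Governing: min(1841.7, 1261.2, 830.3) = 830.3 kN → net-section rupture.

830.3 kN (net-section rupture governs)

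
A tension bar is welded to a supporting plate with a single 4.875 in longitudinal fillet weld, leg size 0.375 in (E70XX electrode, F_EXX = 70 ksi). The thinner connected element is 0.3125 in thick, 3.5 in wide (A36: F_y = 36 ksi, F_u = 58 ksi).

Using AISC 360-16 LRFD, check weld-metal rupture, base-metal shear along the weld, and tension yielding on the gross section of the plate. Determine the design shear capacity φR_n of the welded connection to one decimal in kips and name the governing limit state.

Weld metal: throat = 0.707×0.375 = 0.26513 in, L = 4.875 in. φR_n = 0.75 × 0.6 × 70 × 0.26513 × 4.875 = 40.7 kips.
Base metal shear (0.3125 in plate): yield φR_n = 1.0×0.6×36×0.3125×4.875 = 32.9 kips; rupture φR_n = 0.75×0.6×58×0.3125×4.875 = 39.8 kips; take 32.9 kips (yield).
Tension yield (gross): A_g = 3.5×0.3125 = 1.0938 in². φR_n = 0.90 × 36 × 1.0938 = 35.4 kips.
Governing: min(40.7, 32.9, 35.4) = 32.9 kips → base-metal shear.

32.9 kips (base-metal shear governs)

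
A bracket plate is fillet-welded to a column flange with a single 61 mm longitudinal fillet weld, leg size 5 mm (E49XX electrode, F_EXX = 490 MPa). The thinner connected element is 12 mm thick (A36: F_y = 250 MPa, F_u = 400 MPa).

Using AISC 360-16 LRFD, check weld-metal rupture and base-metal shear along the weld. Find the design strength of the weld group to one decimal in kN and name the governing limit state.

47.5 kN (weld metal governs)

Weld metal: throat = 0.707×5 = 3.535 mm, L = 61 mm. φR_n = 0.75 × 0.6 × 490 × 3.535 × 61 = 47.5 kN.
Base metal shear (12 mm plate): yield φR_n = 1.0×0.6×250×12×61 = 109.8 kN; rupture φR_n = 0.75×0.6×400×12×61 = 131.8 kN; take 109.8 kN (yield).
Governing: min(47.5, 109.8) = 47.5 kN → weld metal.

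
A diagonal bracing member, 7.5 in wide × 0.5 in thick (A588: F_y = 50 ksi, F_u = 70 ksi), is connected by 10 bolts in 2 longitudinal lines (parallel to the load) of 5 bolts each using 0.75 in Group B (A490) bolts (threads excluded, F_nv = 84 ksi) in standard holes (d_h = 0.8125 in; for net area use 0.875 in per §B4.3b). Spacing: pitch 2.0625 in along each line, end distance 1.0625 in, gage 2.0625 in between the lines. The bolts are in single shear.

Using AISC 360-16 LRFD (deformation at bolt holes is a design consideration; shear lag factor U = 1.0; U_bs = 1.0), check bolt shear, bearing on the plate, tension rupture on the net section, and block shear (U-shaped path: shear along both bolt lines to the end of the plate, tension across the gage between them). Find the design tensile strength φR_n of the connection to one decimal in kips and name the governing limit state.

150.9 kips (net-section rupture governs)

Bolt shear: A_b = π(0.75)²/4 = 0.44179 in². φR_n = 0.75 × 84 × 0.44179 × 10 × 1 = 278.3 kips.
Bearing (0.5 in plate, F_u = 70 ksi): end bolts L_c = 1.0625 − 0.8125/2 = 0.65625, R_n = min(1.2×0.65625×0.5×70, 2.4×0.75×0.5×70) = 27.563 kips/bolt; interior L_c = 2.0625 − 0.8125 = 1.25, R_n = 52.5 kips/bolt. φR_n = 0.75 × (2×27.563 + 8×52.5) = 356.3 kips.
Tension rupture (net): A_n = (7.5 − 2×0.875)×0.5 = 2.875 in² (U = 1.0, A_e = A_n). φR_n = 0.75 × 70 × 2.875 = 150.9 kips.
Block shear: shear path 2×[1.0625+4×2.0625] = 2×9.3125 in, A_gv = 9.3125, A_nv = 2×(9.3125 − 4.5×0.875)×0.5 = 5.375 in²; tension across gage: (2.0625 − 1×0.875)×0.5 = 0.59375 in². R_n = min(0.6×70×5.375, 0.6×50×9.3125) + 1.0×70×0.59375 = min(225.75, 279.38) + 41.563 = 267.31 kips. φR_n = 0.75 × 267.31 = 200.5 kips.
Governing: min(278.3, 356.3, 150.9, 200.5) = 150.9 kips → net-section rupture.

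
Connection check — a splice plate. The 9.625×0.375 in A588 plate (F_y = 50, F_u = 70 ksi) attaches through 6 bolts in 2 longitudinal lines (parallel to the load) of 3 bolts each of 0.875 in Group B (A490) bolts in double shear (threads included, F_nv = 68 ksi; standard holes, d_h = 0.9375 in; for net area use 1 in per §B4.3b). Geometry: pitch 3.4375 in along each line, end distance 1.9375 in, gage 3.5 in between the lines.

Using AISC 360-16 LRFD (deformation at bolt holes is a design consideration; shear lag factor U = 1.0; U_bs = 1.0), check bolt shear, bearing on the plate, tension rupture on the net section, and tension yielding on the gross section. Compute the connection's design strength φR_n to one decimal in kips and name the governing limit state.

Bolt shear: A_b = π(0.875)²/4 = 0.60132 in². φR_n = 0.75 × 68 × 0.60132 × 6 × 2 = 368.0 kips.
Bearing (0.375 in plate, F_u = 70 ksi): end bolts L_c = 1.9375 − 0.9375/2 = 1.46875, R_n = min(1.2×1.46875×0.375×70, 2.4×0.875×0.375×70) = 46.266 kips/bolt; interior L_c = 3.4375 − 0.9375 = 2.5, R_n = 55.125 kips/bolt. φR_n = 0.75 × (2×46.266 + 4×55.125) = 234.8 kips.
Tension rupture (net): A_n = (9.625 − 2×1)×0.375 = 2.8594 in² (U = 1.0, A_e = A_n). φR_n = 0.75 × 70 × 2.8594 = 150.1 kips.
Tension yield (gross): A_g = 9.625×0.375 = 3.6094 in². φR_n = 0.90 × 50 × 3.6094 = 162.4 kips.
Governing: min(368.0, 234.8, 150.1, 162.4) = 150.1 kips → net-section rupture.

150.1 kips (net-section rupture governs)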